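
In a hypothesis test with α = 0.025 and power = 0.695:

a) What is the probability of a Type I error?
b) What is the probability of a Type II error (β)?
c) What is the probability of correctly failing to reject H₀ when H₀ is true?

a) Type I error probability = α = 0.025
b) Power = P(reject H₀ | H₁ true) = 1 - β = 0.695, so Type II error probability = β = 1 - Power = 0.305
c) P(fail to reject H₀ | H₀ true) = 1 - α = 0.975

Answer: a) 0.025, b) 0.305, c) 0.975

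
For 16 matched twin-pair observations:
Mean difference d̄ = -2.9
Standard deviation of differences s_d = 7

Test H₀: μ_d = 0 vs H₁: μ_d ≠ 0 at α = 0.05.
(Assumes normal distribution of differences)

df = n - 1 = 15
SE = s_d/√n = 7/√16 = 1.7500
t = d̄/SE = -2.9/1.7500 = -1.6571
Critical value: t_{0.025,15} = ±2.131
p-value ≈ 0.1183
Decision: fail to reject H₀

Answer: t = -1.6571, fail to reject H₀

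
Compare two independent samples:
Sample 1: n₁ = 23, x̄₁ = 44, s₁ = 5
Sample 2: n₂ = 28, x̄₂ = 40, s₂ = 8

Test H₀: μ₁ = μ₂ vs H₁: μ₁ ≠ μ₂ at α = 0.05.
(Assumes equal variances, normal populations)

Pooled variance: s²_p = [22×5² + 27×8²]/(49) = 46.4898
s_p = 6.8183
SE = s_p×√(1/n₁ + 1/n₂) = 6.8183×√(1/23 + 1/28) = 1.9187
t = (x̄₁ - x̄₂)/SE = (44 - 40)/1.9187 = 2.0847
df = 49, t-critical = ±2.010
Decision: reject H₀

Answer: t = 2.0847, reject H₀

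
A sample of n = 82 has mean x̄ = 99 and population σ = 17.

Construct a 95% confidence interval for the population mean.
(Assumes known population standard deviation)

Answer: (95.3205, 102.6795)

Derivation:
Confidence level: 95%, α = 0.05
z_0.025 = 1.960
SE = σ/√n = 17/√82 = 1.8773
Margin of error = 1.960 × 1.8773 = 3.6795
CI: x̄ ± margin = 99 ± 3.6795
CI: (95.3205, 102.6795)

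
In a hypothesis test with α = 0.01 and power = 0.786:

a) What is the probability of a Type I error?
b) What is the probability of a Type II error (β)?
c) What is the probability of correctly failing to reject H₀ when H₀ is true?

a) Type I error probability = α = 0.01
b) Power = P(reject H₀ | H₁ true) = 1 - β = 0.786, so Type II error probability = β = 1 - Power = 0.214
c) P(fail to reject H₀ | H₀ true) = 1 - α = 0.99

Answer: a) 0.01, b) 0.214, c) 0.99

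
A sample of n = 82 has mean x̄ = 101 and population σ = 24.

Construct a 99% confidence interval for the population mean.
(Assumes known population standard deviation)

Confidence level: 99%, α = 0.01
z_0.005 = 2.576
SE = σ/√n = 24/√82 = 2.6504
Margin of error = 2.576 × 2.6504 = 6.8274
CI: x̄ ± margin = 101 ± 6.8274
CI: (94.1726, 107.8274)

Answer: (94.1726, 107.8274)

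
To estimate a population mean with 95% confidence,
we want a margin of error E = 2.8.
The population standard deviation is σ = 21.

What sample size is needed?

Answer: n = 217

Derivation:
z_0.025 = 1.960
n = (z×σ/E)² = (1.960×21/2.8)²
n = 216.0900
Round up: n = 217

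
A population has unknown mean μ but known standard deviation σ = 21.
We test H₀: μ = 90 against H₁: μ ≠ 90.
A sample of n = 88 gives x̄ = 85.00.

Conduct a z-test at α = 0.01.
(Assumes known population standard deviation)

Answer: z = -2.2335, fail to reject H₀

Derivation:
Standard error: SE = σ/√n = 21/√88 = 2.2386
z-statistic: z = (x̄ - μ₀)/SE = (85.00 - 90)/2.2386 = -2.2335
Critical value: ±2.576
p-value = 0.0255
Decision: fail to reject H₀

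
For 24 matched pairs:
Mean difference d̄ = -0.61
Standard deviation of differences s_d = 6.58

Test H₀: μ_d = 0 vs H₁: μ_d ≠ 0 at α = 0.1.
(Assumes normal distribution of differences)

Answer: t = -0.4542, fail to reject H₀

Derivation:
df = n - 1 = 23
SE = s_d/√n = 6.58/√24 = 1.3431
t = d̄/SE = -0.61/1.3431 = -0.4542
Critical value: t_{0.05,23} = ±1.714
p-value ≈ 0.6539
Decision: fail to reject H₀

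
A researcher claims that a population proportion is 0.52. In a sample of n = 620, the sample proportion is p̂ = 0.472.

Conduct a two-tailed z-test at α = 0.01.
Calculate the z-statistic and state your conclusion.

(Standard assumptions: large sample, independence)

H₀: p = 0.52, H₁: p ≠ 0.52
Standard error: SE = √(p₀(1-p₀)/n) = √(0.52×0.48/620) = 0.020064
z-statistic: z = (p̂ - p₀)/SE = (0.472 - 0.52)/0.020064 = -2.3923
Critical value: z_0.005 = ±2.576
p-value = 0.0167
Decision: fail to reject H₀ at α = 0.01

Answer: z = -2.3923, fail to reject H₀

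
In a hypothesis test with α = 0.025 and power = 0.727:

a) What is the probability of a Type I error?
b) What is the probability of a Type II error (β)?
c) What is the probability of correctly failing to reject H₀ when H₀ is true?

a) Type I error probability = α = 0.025
b) Power = P(reject H₀ | H₁ true) = 1 - β = 0.727, so Type II error probability = β = 1 - Power = 0.273
c) P(fail to reject H₀ | H₀ true) = 1 - α = 0.975

Answer: a) 0.025, b) 0.273, c) 0.975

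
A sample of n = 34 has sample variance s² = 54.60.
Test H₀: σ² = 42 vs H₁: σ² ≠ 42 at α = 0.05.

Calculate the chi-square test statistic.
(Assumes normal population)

Answer: χ² = 42.9000, fail to reject H₀

Derivation:
df = n - 1 = 33
χ² = (n-1)s²/σ₀² = 33×54.60/42 = 42.9000
Critical values: χ²_{0.975,33} = 19.047, χ²_{0.025,33} = 50.725
Rejection region: χ² < 19.047 or χ² > 50.725
Decision: fail to reject H₀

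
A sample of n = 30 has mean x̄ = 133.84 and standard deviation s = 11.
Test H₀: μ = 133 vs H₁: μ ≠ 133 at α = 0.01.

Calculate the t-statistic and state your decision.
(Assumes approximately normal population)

Answer: t = 0.4183, fail to reject H₀

Derivation:
df = n - 1 = 29
SE = s/√n = 11/√30 = 2.0083
t = (x̄ - μ₀)/SE = (133.84 - 133)/2.0083 = 0.4183
Critical value: t_{0.005,29} = ±2.756
p-value ≈ 0.6788
Decision: fail to reject H₀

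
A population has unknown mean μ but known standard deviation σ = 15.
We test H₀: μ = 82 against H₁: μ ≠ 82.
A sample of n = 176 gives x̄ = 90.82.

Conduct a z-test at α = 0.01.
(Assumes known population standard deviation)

Standard error: SE = σ/√n = 15/√176 = 1.1307
z-statistic: z = (x̄ - μ₀)/SE = (90.82 - 82)/1.1307 = 7.8005
Critical value: ±2.576
p-value < 0.0001
Decision: reject H₀

Answer: z = 7.8005, reject H₀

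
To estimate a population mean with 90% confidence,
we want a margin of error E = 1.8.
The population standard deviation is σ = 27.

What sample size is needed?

z_0.05 = 1.645
n = (z×σ/E)² = (1.645×27/1.8)²
n = 608.8556
Round up: n = 609

Answer: n = 609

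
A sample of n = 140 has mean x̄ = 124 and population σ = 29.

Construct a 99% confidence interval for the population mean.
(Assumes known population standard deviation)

Confidence level: 99%, α = 0.01
z_0.005 = 2.576
SE = σ/√n = 29/√140 = 2.4509
Margin of error = 2.576 × 2.4509 = 6.3135
CI: x̄ ± margin = 124 ± 6.3135
CI: (117.6865, 130.3135)

Answer: (117.6865, 130.3135)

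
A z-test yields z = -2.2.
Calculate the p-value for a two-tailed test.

Answer: p-value ≈ 0.0278

Derivation:
For z = -2.2:
p = 2×P(Z > |-2.2|) = 2×(1 - Φ(2.2)) = 0.0278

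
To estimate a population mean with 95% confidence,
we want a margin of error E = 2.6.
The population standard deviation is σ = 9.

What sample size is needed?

z_0.025 = 1.960
n = (z×σ/E)² = (1.960×9/2.6)²
n = 46.0310
Round up: n = 47

Answer: n = 47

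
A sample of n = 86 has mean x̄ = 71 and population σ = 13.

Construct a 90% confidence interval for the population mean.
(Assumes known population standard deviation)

Answer: (68.6940, 73.3060)

Derivation:
Confidence level: 90%, α = 0.1
z_0.05 = 1.645
SE = σ/√n = 13/√86 = 1.4018
Margin of error = 1.645 × 1.4018 = 2.3060
CI: x̄ ± margin = 71 ± 2.3060
CI: (68.6940, 73.3060)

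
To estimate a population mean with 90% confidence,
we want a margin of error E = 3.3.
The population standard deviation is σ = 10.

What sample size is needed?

Answer: n = 25

Derivation:
z_0.05 = 1.645
n = (z×σ/E)² = (1.645×10/3.3)²
n = 24.8487
Round up: n = 25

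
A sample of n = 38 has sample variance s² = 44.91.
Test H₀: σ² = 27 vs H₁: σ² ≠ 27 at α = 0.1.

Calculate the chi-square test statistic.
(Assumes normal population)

df = n - 1 = 37
χ² = (n-1)s²/σ₀² = 37×44.91/27 = 61.5433
Critical values: χ²_{0.95,37} = 24.075, χ²_{0.05,37} = 52.192
Rejection region: χ² < 24.075 or χ² > 52.192
Decision: reject H₀

Answer: χ² = 61.5433, reject H₀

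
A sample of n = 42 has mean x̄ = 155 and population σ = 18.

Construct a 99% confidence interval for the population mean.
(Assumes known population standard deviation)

Answer: (147.8452, 162.1548)

Derivation:
Confidence level: 99%, α = 0.01
z_0.005 = 2.576
SE = σ/√n = 18/√42 = 2.7775
Margin of error = 2.576 × 2.7775 = 7.1548
CI: x̄ ± margin = 155 ± 7.1548
CI: (147.8452, 162.1548)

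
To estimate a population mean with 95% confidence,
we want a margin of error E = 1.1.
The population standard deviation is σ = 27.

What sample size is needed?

Answer: n = 2315

Derivation:
z_0.025 = 1.960
n = (z×σ/E)² = (1.960×27/1.1)²
n = 2314.4846
Round up: n = 2315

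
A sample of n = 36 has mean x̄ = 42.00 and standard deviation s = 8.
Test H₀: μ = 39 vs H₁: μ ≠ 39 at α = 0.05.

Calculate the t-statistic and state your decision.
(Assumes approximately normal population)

df = n - 1 = 35
SE = s/√n = 8/√36 = 1.3333
t = (x̄ - μ₀)/SE = (42.00 - 39)/1.3333 = 2.2501
Critical value: t_{0.025,35} = ±2.030
p-value ≈ 0.0308
Decision: reject H₀

Answer: t = 2.2501, reject H₀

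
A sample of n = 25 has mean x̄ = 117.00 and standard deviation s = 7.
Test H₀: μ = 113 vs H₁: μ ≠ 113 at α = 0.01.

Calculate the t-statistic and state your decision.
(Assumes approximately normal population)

Answer: t = 2.8571, reject H₀

Derivation:
df = n - 1 = 24
SE = s/√n = 7/√25 = 1.4000
t = (x̄ - μ₀)/SE = (117.00 - 113)/1.4000 = 2.8571
Critical value: t_{0.005,24} = ±2.797
p-value ≈ 0.0087
Decision: reject H₀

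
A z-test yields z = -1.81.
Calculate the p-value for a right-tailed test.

Answer: p-value ≈ 0.9649

Derivation:
For z = -1.81:
p = P(Z > -1.81) = 1 - Φ(-1.81) = 0.9649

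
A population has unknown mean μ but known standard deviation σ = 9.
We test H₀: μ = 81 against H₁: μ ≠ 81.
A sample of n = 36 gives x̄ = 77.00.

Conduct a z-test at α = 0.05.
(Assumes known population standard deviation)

Standard error: SE = σ/√n = 9/√36 = 1.5000
z-statistic: z = (x̄ - μ₀)/SE = (77.00 - 81)/1.5000 = -2.6667
Critical value: ±1.960
p-value = 0.0077
Decision: reject H₀

Answer: z = -2.6667, reject H₀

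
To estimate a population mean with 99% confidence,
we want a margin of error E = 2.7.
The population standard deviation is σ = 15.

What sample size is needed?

z_0.005 = 2.576
n = (z×σ/E)² = (2.576×15/2.7)²
n = 204.8079
Round up: n = 205

Answer: n = 205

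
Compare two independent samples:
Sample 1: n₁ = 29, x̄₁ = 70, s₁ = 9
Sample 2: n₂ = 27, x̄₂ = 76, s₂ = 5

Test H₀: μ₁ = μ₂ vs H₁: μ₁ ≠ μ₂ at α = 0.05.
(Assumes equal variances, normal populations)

Pooled variance: s²_p = [28×9² + 26×5²]/(54) = 54.0370
s_p = 7.3510
SE = s_p×√(1/n₁ + 1/n₂) = 7.3510×√(1/29 + 1/27) = 1.9659
t = (x̄₁ - x̄₂)/SE = (70 - 76)/1.9659 = -3.0520
df = 54, t-critical = ±2.005
Decision: reject H₀

Answer: t = -3.0520, reject H₀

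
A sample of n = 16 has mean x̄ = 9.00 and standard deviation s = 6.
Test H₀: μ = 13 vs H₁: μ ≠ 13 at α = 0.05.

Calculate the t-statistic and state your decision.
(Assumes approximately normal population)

Answer: t = -2.6667, reject H₀

Derivation:
df = n - 1 = 15
SE = s/√n = 6/√16 = 1.5000
t = (x̄ - μ₀)/SE = (9.00 - 13)/1.5000 = -2.6667
Critical value: t_{0.025,15} = ±2.131
p-value ≈ 0.0176
Decision: reject H₀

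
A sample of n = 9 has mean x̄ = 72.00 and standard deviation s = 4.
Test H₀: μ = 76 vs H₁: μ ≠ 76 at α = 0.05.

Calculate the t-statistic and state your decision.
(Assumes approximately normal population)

Answer: t = -3.0001, reject H₀

Derivation:
df = n - 1 = 8
SE = s/√n = 4/√9 = 1.3333
t = (x̄ - μ₀)/SE = (72.00 - 76)/1.3333 = -3.0001
Critical value: t_{0.025,8} = ±2.306
p-value ≈ 0.0171
Decision: reject H₀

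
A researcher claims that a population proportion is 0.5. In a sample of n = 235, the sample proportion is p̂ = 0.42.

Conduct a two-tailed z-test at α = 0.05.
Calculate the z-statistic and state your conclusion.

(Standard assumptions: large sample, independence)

Answer: z = -2.4528, reject H₀

Derivation:
H₀: p = 0.5, H₁: p ≠ 0.5
Standard error: SE = √(p₀(1-p₀)/n) = √(0.5×0.5/235) = 0.032616
z-statistic: z = (p̂ - p₀)/SE = (0.42 - 0.5)/0.032616 = -2.4528
Critical value: z_0.025 = ±1.960
p-value = 0.0142
Decision: reject H₀ at α = 0.05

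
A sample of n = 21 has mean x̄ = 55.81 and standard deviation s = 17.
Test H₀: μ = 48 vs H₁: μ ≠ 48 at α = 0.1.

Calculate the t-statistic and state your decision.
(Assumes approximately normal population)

Answer: t = 2.1053, reject H₀

Derivation:
df = n - 1 = 20
SE = s/√n = 17/√21 = 3.7097
t = (x̄ - μ₀)/SE = (55.81 - 48)/3.7097 = 2.1053
Critical value: t_{0.05,20} = ±1.725
p-value ≈ 0.0481
Decision: reject H₀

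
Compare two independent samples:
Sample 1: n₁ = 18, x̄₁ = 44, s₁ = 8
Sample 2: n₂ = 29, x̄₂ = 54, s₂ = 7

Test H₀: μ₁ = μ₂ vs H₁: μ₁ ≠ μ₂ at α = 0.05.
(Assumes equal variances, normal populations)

Answer: t = -4.5073, reject H₀

Derivation:
Pooled variance: s²_p = [17×8² + 28×7²]/(45) = 54.6667
s_p = 7.3937
SE = s_p×√(1/n₁ + 1/n₂) = 7.3937×√(1/18 + 1/29) = 2.2186
t = (x̄₁ - x̄₂)/SE = (44 - 54)/2.2186 = -4.5073
df = 45, t-critical = ±2.014
Decision: reject H₀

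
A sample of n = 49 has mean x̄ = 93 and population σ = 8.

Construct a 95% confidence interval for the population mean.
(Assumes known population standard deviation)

Confidence level: 95%, α = 0.05
z_0.025 = 1.960
SE = σ/√n = 8/√49 = 1.1429
Margin of error = 1.960 × 1.1429 = 2.2401
CI: x̄ ± margin = 93 ± 2.2401
CI: (90.7599, 95.2401)

Answer: (90.7599, 95.2401)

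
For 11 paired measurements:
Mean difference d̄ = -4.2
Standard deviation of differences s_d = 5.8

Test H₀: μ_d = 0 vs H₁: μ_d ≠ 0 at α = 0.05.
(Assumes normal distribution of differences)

Answer: t = -2.4016, reject H₀

Derivation:
df = n - 1 = 10
SE = s_d/√n = 5.8/√11 = 1.7488
t = d̄/SE = -4.2/1.7488 = -2.4016
Critical value: t_{0.025,10} = ±2.228
p-value ≈ 0.0372
Decision: reject H₀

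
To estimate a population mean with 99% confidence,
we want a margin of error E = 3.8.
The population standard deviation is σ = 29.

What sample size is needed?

z_0.005 = 2.576
n = (z×σ/E)² = (2.576×29/3.8)²
n = 386.4742
Round up: n = 387

Answer: n = 387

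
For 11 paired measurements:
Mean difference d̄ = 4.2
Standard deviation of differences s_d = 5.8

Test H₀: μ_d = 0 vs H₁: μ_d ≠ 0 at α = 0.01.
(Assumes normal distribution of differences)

Answer: t = 2.4016, fail to reject H₀

Derivation:
df = n - 1 = 10
SE = s_d/√n = 5.8/√11 = 1.7488
t = d̄/SE = 4.2/1.7488 = 2.4016
Critical value: t_{0.005,10} = ±3.169
p-value ≈ 0.0372
Decision: fail to reject H₀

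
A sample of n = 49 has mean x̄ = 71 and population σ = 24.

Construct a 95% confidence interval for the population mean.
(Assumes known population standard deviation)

Answer: (64.2799, 77.7201)

Derivation:
Confidence level: 95%, α = 0.05
z_0.025 = 1.960
SE = σ/√n = 24/√49 = 3.4286
Margin of error = 1.960 × 3.4286 = 6.7201
CI: x̄ ± margin = 71 ± 6.7201
CI: (64.2799, 77.7201)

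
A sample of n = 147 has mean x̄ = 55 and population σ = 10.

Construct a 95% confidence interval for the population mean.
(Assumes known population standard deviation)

Confidence level: 95%, α = 0.05
z_0.025 = 1.960
SE = σ/√n = 10/√147 = 0.8248
Margin of error = 1.960 × 0.8248 = 1.6166
CI: x̄ ± margin = 55 ± 1.6166
CI: (53.3834, 56.6166)

Answer: (53.3834, 56.6166)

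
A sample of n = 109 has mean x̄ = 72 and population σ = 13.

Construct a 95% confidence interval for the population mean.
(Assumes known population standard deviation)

Confidence level: 95%, α = 0.05
z_0.025 = 1.960
SE = σ/√n = 13/√109 = 1.2452
Margin of error = 1.960 × 1.2452 = 2.4406
CI: x̄ ± margin = 72 ± 2.4406
CI: (69.5594, 74.4406)

Answer: (69.5594, 74.4406)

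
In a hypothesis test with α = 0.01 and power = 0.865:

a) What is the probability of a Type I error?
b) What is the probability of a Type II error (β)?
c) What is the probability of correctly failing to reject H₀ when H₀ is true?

a) Type I error probability = α = 0.01
b) Power = P(reject H₀ | H₁ true) = 1 - β = 0.865, so Type II error probability = β = 1 - Power = 0.135
c) P(fail to reject H₀ | H₀ true) = 1 - α = 0.99

Answer: a) 0.01, b) 0.135, c) 0.99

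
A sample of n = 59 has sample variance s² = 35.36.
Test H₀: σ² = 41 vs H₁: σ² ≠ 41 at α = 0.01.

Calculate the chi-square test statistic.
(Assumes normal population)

Answer: χ² = 50.0215, fail to reject H₀

Derivation:
df = n - 1 = 58
χ² = (n-1)s²/σ₀² = 58×35.36/41 = 50.0215
Critical values: χ²_{0.995,58} = 34.008, χ²_{0.005,58} = 89.477
Rejection region: χ² < 34.008 or χ² > 89.477
Decision: fail to reject H₀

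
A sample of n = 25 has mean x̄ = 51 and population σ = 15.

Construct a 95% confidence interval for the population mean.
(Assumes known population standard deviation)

Answer: (45.1200, 56.8800)

Derivation:
Confidence level: 95%, α = 0.05
z_0.025 = 1.960
SE = σ/√n = 15/√25 = 3.0000
Margin of error = 1.960 × 3.0000 = 5.8800
CI: x̄ ± margin = 51 ± 5.8800
CI: (45.1200, 56.8800)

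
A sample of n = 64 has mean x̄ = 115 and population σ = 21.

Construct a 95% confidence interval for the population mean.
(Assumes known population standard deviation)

Confidence level: 95%, α = 0.05
z_0.025 = 1.960
SE = σ/√n = 21/√64 = 2.6250
Margin of error = 1.960 × 2.6250 = 5.1450
CI: x̄ ± margin = 115 ± 5.1450
CI: (109.8550, 120.1450)

Answer: (109.8550, 120.1450)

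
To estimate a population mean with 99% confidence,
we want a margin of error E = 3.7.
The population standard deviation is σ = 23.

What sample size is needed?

Answer: n = 257

Derivation:
z_0.005 = 2.576
n = (z×σ/E)² = (2.576×23/3.7)²
n = 256.4153
Round up: n = 257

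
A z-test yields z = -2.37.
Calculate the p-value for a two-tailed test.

For z = -2.37:
p = 2×P(Z > |-2.37|) = 2×(1 - Φ(2.37)) = 0.0178

Answer: p-value ≈ 0.0178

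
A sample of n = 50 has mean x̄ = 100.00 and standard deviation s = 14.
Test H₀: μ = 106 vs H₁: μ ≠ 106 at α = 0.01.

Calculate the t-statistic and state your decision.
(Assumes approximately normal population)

Answer: t = -3.0305, reject H₀

Derivation:
df = n - 1 = 49
SE = s/√n = 14/√50 = 1.9799
t = (x̄ - μ₀)/SE = (100.00 - 106)/1.9799 = -3.0305
Critical value: t_{0.005,49} = ±2.680
p-value ≈ 0.0039
Decision: reject H₀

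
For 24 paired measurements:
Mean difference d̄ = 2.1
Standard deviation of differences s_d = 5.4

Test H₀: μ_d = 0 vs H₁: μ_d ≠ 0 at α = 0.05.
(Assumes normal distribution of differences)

df = n - 1 = 23
SE = s_d/√n = 5.4/√24 = 1.1023
t = d̄/SE = 2.1/1.1023 = 1.9051
Critical value: t_{0.025,23} = ±2.069
p-value ≈ 0.0693
Decision: fail to reject H₀

Answer: t = 1.9051, fail to reject H₀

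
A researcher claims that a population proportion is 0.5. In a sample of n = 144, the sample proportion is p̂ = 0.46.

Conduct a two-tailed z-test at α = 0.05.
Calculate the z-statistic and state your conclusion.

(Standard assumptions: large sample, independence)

H₀: p = 0.5, H₁: p ≠ 0.5
Standard error: SE = √(p₀(1-p₀)/n) = √(0.5×0.5/144) = 0.041667
z-statistic: z = (p̂ - p₀)/SE = (0.46 - 0.5)/0.041667 = -0.9600
Critical value: z_0.025 = ±1.960
p-value = 0.3371
Decision: fail to reject H₀ at α = 0.05

Answer: z = -0.9600, fail to reject H₀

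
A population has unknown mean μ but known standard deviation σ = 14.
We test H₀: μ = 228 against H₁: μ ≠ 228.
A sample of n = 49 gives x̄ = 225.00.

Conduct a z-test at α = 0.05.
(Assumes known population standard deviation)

Answer: z = -1.5000, fail to reject H₀

Derivation:
Standard error: SE = σ/√n = 14/√49 = 2.0000
z-statistic: z = (x̄ - μ₀)/SE = (225.00 - 228)/2.0000 = -1.5000
Critical value: ±1.960
p-value = 0.1336
Decision: fail to reject H₀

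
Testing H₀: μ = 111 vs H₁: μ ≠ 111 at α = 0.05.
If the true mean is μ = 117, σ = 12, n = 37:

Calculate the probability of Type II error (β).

Answer: β ≈ 0.1398

Derivation:
SE = σ/√n = 12/√37 = 1.9728
Critical values: μ₀ ± z_0.025×SE = 111 ± 1.960×1.9728
Acceptance region: (107.1333, 114.8667)
Under H₁ (μ = 117): z_high = (114.8667 - 117)/1.9728 = -1.0814, z_low = (107.1333 - 117)/1.9728 = -5.0014
β = P(not reject | H₁) = Φ(-1.0814) - Φ(-5.0014) ≈ 0.1398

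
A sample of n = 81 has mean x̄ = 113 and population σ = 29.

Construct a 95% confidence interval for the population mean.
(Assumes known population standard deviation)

Confidence level: 95%, α = 0.05
z_0.025 = 1.960
SE = σ/√n = 29/√81 = 3.2222
Margin of error = 1.960 × 3.2222 = 6.3155
CI: x̄ ± margin = 113 ± 6.3155
CI: (106.6845, 119.3155)

Answer: (106.6845, 119.3155)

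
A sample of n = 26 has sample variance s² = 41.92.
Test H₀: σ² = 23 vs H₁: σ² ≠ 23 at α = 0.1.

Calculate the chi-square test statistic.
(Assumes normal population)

df = n - 1 = 25
χ² = (n-1)s²/σ₀² = 25×41.92/23 = 45.5652
Critical values: χ²_{0.95,25} = 14.611, χ²_{0.05,25} = 37.652
Rejection region: χ² < 14.611 or χ² > 37.652
Decision: reject H₀

Answer: χ² = 45.5652, reject H₀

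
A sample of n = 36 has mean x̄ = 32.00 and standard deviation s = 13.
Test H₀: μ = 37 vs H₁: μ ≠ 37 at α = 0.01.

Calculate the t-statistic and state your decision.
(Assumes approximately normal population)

df = n - 1 = 35
SE = s/√n = 13/√36 = 2.1667
t = (x̄ - μ₀)/SE = (32.00 - 37)/2.1667 = -2.3077
Critical value: t_{0.005,35} = ±2.724
p-value ≈ 0.0270
Decision: fail to reject H₀

Answer: t = -2.3077, fail to reject H₀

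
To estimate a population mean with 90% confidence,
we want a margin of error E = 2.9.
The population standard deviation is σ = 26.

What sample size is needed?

z_0.05 = 1.645
n = (z×σ/E)² = (1.645×26/2.9)²
n = 217.5116
Round up: n = 218

Answer: n = 218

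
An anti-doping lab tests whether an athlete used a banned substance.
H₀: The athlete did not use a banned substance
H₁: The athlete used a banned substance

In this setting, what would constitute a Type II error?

Answer: Failing to detect doping in an athlete who used a banned substance

Derivation:
A Type I error (probability α) occurs when we reject a true H₀.
A Type II error (probability β) occurs when we fail to reject a false H₀.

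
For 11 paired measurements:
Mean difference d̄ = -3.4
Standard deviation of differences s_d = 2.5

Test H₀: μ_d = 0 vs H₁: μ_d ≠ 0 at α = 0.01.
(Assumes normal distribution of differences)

Answer: t = -4.5105, reject H₀

Derivation:
df = n - 1 = 10
SE = s_d/√n = 2.5/√11 = 0.7538
t = d̄/SE = -3.4/0.7538 = -4.5105
Critical value: t_{0.005,10} = ±3.169
p-value ≈ 0.0011
Decision: reject H₀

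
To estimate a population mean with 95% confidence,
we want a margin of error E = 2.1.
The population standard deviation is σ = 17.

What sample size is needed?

z_0.025 = 1.960
n = (z×σ/E)² = (1.960×17/2.1)²
n = 251.7511
Round up: n = 252

Answer: n = 252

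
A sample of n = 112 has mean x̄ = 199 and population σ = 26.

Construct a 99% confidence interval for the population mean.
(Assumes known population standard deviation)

Answer: (192.6713, 205.3287)

Derivation:
Confidence level: 99%, α = 0.01
z_0.005 = 2.576
SE = σ/√n = 26/√112 = 2.4568
Margin of error = 2.576 × 2.4568 = 6.3287
CI: x̄ ± margin = 199 ± 6.3287
CI: (192.6713, 205.3287)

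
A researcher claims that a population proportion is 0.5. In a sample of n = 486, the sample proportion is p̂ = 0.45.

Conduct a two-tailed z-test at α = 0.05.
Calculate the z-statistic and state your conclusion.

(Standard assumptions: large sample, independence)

H₀: p = 0.5, H₁: p ≠ 0.5
Standard error: SE = √(p₀(1-p₀)/n) = √(0.5×0.5/486) = 0.022680
z-statistic: z = (p̂ - p₀)/SE = (0.45 - 0.5)/0.022680 = -2.2046
Critical value: z_0.025 = ±1.960
p-value = 0.0275
Decision: reject H₀ at α = 0.05

Answer: z = -2.2046, reject H₀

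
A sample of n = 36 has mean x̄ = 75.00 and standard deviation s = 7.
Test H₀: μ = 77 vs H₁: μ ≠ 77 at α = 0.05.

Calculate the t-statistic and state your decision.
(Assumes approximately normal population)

Answer: t = -1.7142, fail to reject H₀

Derivation:
df = n - 1 = 35
SE = s/√n = 7/√36 = 1.1667
t = (x̄ - μ₀)/SE = (75.00 - 77)/1.1667 = -1.7142
Critical value: t_{0.025,35} = ±2.030
p-value ≈ 0.0953
Decision: fail to reject H₀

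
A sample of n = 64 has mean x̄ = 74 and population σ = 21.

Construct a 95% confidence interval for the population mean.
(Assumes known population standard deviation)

Confidence level: 95%, α = 0.05
z_0.025 = 1.960
SE = σ/√n = 21/√64 = 2.6250
Margin of error = 1.960 × 2.6250 = 5.1450
CI: x̄ ± margin = 74 ± 5.1450
CI: (68.8550, 79.1450)

Answer: (68.8550, 79.1450)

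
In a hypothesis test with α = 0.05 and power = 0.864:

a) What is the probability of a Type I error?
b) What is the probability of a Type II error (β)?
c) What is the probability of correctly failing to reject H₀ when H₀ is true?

a) Type I error probability = α = 0.05
b) Power = P(reject H₀ | H₁ true) = 1 - β = 0.864, so Type II error probability = β = 1 - Power = 0.136
c) P(fail to reject H₀ | H₀ true) = 1 - α = 0.95

Answer: a) 0.05, b) 0.136, c) 0.95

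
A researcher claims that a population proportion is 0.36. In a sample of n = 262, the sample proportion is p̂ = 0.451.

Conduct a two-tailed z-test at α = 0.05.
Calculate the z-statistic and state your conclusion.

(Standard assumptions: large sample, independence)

H₀: p = 0.36, H₁: p ≠ 0.36
Standard error: SE = √(p₀(1-p₀)/n) = √(0.36×0.64/262) = 0.029654
z-statistic: z = (p̂ - p₀)/SE = (0.451 - 0.36)/0.029654 = 3.0687
Critical value: z_0.025 = ±1.960
p-value = 0.0021
Decision: reject H₀ at α = 0.05

Answer: z = 3.0687, reject H₀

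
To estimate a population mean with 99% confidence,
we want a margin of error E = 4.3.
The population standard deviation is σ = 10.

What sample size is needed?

Answer: n = 36

Derivation:
z_0.005 = 2.576
n = (z×σ/E)² = (2.576×10/4.3)²
n = 35.8885
Round up: n = 36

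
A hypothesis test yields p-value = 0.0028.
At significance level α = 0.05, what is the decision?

Answer: reject H₀

Derivation:
Compare p-value to α:
0.0028 < 0.05
Decision: reject H₀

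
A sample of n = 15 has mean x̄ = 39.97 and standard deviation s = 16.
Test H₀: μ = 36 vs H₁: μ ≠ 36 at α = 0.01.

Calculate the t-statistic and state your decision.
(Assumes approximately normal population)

df = n - 1 = 14
SE = s/√n = 16/√15 = 4.1312
t = (x̄ - μ₀)/SE = (39.97 - 36)/4.1312 = 0.9610
Critical value: t_{0.005,14} = ±2.977
p-value ≈ 0.3529
Decision: fail to reject H₀

Answer: t = 0.9610, fail to reject H₀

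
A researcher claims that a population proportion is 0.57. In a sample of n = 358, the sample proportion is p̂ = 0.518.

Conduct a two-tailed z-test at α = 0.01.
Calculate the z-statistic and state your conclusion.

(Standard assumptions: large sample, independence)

H₀: p = 0.57, H₁: p ≠ 0.57
Standard error: SE = √(p₀(1-p₀)/n) = √(0.57×0.43/358) = 0.026166
z-statistic: z = (p̂ - p₀)/SE = (0.518 - 0.57)/0.026166 = -1.9873
Critical value: z_0.005 = ±2.576
p-value = 0.0469
Decision: fail to reject H₀ at α = 0.01

Answer: z = -1.9873, fail to reject H₀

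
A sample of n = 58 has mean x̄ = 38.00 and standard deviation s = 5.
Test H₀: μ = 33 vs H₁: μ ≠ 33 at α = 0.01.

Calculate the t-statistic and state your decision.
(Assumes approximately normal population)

Answer: t = 7.6161, reject H₀

Derivation:
df = n - 1 = 57
SE = s/√n = 5/√58 = 0.6565
t = (x̄ - μ₀)/SE = (38.00 - 33)/0.6565 = 7.6161
Critical value: t_{0.005,57} = ±2.665
p-value < 0.0001
Decision: reject H₀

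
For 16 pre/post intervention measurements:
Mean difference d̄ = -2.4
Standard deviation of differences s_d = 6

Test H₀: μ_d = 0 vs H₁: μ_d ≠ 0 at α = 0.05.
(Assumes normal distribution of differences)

df = n - 1 = 15
SE = s_d/√n = 6/√16 = 1.5000
t = d̄/SE = -2.4/1.5000 = -1.6000
Critical value: t_{0.025,15} = ±2.131
p-value ≈ 0.1304
Decision: fail to reject H₀

Answer: t = -1.6000, fail to reject H₀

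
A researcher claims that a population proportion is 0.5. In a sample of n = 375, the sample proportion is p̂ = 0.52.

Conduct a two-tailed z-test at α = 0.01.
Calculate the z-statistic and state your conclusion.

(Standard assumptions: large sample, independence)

Answer: z = 0.7746, fail to reject H₀

Derivation:
H₀: p = 0.5, H₁: p ≠ 0.5
Standard error: SE = √(p₀(1-p₀)/n) = √(0.5×0.5/375) = 0.025820
z-statistic: z = (p̂ - p₀)/SE = (0.52 - 0.5)/0.025820 = 0.7746
Critical value: z_0.005 = ±2.576
p-value = 0.4386
Decision: fail to reject H₀ at α = 0.01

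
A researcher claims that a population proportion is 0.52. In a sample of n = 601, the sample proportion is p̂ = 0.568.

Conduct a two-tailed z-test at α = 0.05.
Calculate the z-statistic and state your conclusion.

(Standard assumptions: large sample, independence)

Answer: z = 2.3554, reject H₀

Derivation:
H₀: p = 0.52, H₁: p ≠ 0.52
Standard error: SE = √(p₀(1-p₀)/n) = √(0.52×0.48/601) = 0.020379
z-statistic: z = (p̂ - p₀)/SE = (0.568 - 0.52)/0.020379 = 2.3554
Critical value: z_0.025 = ±1.960
p-value = 0.0185
Decision: reject H₀ at α = 0.05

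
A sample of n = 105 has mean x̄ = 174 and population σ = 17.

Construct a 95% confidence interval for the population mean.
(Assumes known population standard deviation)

Confidence level: 95%, α = 0.05
z_0.025 = 1.960
SE = σ/√n = 17/√105 = 1.6590
Margin of error = 1.960 × 1.6590 = 3.2516
CI: x̄ ± margin = 174 ± 3.2516
CI: (170.7484, 177.2516)

Answer: (170.7484, 177.2516)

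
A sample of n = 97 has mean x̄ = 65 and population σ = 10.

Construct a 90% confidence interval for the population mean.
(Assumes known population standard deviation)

Confidence level: 90%, α = 0.1
z_0.05 = 1.645
SE = σ/√n = 10/√97 = 1.0153
Margin of error = 1.645 × 1.0153 = 1.6702
CI: x̄ ± margin = 65 ± 1.6702
CI: (63.3298, 66.6702)

Answer: (63.3298, 66.6702)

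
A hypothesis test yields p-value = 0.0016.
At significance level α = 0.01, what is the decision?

Answer: reject H₀

Derivation:
Compare p-value to α:
0.0016 < 0.01
Decision: reject H₀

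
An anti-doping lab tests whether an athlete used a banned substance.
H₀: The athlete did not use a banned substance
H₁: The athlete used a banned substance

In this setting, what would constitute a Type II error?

Answer: Failing to detect doping in an athlete who used a banned substance

Derivation:
Type I error: rejecting H₀ when it is actually true (false positive).
Type II error: failing to reject H₀ when H₁ is actually true (false negative).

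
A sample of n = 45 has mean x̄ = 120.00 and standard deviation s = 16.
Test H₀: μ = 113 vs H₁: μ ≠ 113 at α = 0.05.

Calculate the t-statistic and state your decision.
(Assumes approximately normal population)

df = n - 1 = 44
SE = s/√n = 16/√45 = 2.3851
t = (x̄ - μ₀)/SE = (120.00 - 113)/2.3851 = 2.9349
Critical value: t_{0.025,44} = ±2.015
p-value ≈ 0.0053
Decision: reject H₀

Answer: t = 2.9349, reject H₀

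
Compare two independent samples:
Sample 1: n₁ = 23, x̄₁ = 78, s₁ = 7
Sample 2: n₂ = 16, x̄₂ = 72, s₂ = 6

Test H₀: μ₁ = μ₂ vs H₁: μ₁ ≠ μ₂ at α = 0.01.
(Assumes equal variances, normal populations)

Answer: t = 2.7871, reject H₀

Derivation:
Pooled variance: s²_p = [22×7² + 15×6²]/(37) = 43.7297
s_p = 6.6128
SE = s_p×√(1/n₁ + 1/n₂) = 6.6128×√(1/23 + 1/16) = 2.1528
t = (x̄₁ - x̄₂)/SE = (78 - 72)/2.1528 = 2.7871
df = 37, t-critical = ±2.715
Decision: reject H₀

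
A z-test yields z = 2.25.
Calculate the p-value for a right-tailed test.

For z = 2.25:
p = P(Z > 2.25) = 1 - Φ(2.25) = 0.0122

Answer: p-value ≈ 0.0122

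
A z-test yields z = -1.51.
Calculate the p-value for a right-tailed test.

Answer: p-value ≈ 0.9345

Derivation:
For z = -1.51:
p = P(Z > -1.51) = 1 - Φ(-1.51) = 0.9345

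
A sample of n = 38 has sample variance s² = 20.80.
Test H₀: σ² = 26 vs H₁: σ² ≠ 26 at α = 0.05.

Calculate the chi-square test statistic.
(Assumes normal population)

df = n - 1 = 37
χ² = (n-1)s²/σ₀² = 37×20.80/26 = 29.6000
Critical values: χ²_{0.975,37} = 22.106, χ²_{0.025,37} = 55.668
Rejection region: χ² < 22.106 or χ² > 55.668
Decision: fail to reject H₀

Answer: χ² = 29.6000, fail to reject H₀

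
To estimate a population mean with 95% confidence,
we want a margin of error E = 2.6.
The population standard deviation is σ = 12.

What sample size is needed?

Answer: n = 82

Derivation:
z_0.025 = 1.960
n = (z×σ/E)² = (1.960×12/2.6)²
n = 81.8329
Round up: n = 82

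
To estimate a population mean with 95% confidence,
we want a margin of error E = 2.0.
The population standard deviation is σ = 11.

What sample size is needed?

Answer: n = 117

Derivation:
z_0.025 = 1.960
n = (z×σ/E)² = (1.960×11/2.0)²
n = 116.2084
Round up: n = 117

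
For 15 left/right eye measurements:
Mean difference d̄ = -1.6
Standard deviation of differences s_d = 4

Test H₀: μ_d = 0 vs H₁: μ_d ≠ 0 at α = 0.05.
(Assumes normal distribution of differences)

df = n - 1 = 14
SE = s_d/√n = 4/√15 = 1.0328
t = d̄/SE = -1.6/1.0328 = -1.5492
Critical value: t_{0.025,14} = ±2.145
p-value ≈ 0.1436
Decision: fail to reject H₀

Answer: t = -1.5492, fail to reject H₀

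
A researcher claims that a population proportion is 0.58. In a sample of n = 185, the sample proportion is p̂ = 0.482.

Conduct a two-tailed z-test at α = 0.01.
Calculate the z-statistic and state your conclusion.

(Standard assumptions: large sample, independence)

Answer: z = -2.7007, reject H₀

Derivation:
H₀: p = 0.58, H₁: p ≠ 0.58
Standard error: SE = √(p₀(1-p₀)/n) = √(0.58×0.42/185) = 0.036287
z-statistic: z = (p̂ - p₀)/SE = (0.482 - 0.58)/0.036287 = -2.7007
Critical value: z_0.005 = ±2.576
p-value = 0.0069
Decision: reject H₀ at α = 0.01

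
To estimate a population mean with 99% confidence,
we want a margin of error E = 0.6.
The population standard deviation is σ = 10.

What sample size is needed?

z_0.005 = 2.576
n = (z×σ/E)² = (2.576×10/0.6)²
n = 1843.2711
Round up: n = 1844

Answer: n = 1844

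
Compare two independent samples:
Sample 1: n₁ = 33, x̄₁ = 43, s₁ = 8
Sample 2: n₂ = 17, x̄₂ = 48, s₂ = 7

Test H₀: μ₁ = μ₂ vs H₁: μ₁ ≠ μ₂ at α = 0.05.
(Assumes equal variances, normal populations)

Answer: t = -2.1805, reject H₀

Derivation:
Pooled variance: s²_p = [32×8² + 16×7²]/(48) = 59.0000
s_p = 7.6811
SE = s_p×√(1/n₁ + 1/n₂) = 7.6811×√(1/33 + 1/17) = 2.2931
t = (x̄₁ - x̄₂)/SE = (43 - 48)/2.2931 = -2.1805
df = 48, t-critical = ±2.011
Decision: reject H₀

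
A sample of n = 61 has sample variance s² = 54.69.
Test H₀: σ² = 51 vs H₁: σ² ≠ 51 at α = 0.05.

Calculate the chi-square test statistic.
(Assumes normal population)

df = n - 1 = 60
χ² = (n-1)s²/σ₀² = 60×54.69/51 = 64.3412
Critical values: χ²_{0.975,60} = 40.482, χ²_{0.025,60} = 83.298
Rejection region: χ² < 40.482 or χ² > 83.298
Decision: fail to reject H₀

Answer: χ² = 64.3412, fail to reject H₀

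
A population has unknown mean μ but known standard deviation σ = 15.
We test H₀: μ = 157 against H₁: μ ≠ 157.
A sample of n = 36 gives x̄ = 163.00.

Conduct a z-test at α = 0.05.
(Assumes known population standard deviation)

Answer: z = 2.4000, reject H₀

Derivation:
Standard error: SE = σ/√n = 15/√36 = 2.5000
z-statistic: z = (x̄ - μ₀)/SE = (163.00 - 157)/2.5000 = 2.4000
Critical value: ±1.960
p-value = 0.0164
Decision: reject H₀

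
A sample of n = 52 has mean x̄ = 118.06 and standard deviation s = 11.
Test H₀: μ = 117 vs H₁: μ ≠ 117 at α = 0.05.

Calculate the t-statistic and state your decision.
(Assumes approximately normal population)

Answer: t = 0.6949, fail to reject H₀

Derivation:
df = n - 1 = 51
SE = s/√n = 11/√52 = 1.5254
t = (x̄ - μ₀)/SE = (118.06 - 117)/1.5254 = 0.6949
Critical value: t_{0.025,51} = ±2.008
p-value ≈ 0.4903
Decision: fail to reject H₀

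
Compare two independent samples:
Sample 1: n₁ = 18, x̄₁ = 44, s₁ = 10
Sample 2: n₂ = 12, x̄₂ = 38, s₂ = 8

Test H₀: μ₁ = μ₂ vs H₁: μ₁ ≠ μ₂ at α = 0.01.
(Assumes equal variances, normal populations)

Answer: t = 1.7375, fail to reject H₀

Derivation:
Pooled variance: s²_p = [17×10² + 11×8²]/(28) = 85.8571
s_p = 9.2659
SE = s_p×√(1/n₁ + 1/n₂) = 9.2659×√(1/18 + 1/12) = 3.4532
t = (x̄₁ - x̄₂)/SE = (44 - 38)/3.4532 = 1.7375
df = 28, t-critical = ±2.763
Decision: fail to reject H₀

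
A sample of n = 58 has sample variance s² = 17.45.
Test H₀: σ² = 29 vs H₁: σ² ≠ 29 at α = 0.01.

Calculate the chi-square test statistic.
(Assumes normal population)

df = n - 1 = 57
χ² = (n-1)s²/σ₀² = 57×17.45/29 = 34.2983
Critical values: χ²_{0.995,57} = 33.248, χ²_{0.005,57} = 88.236
Rejection region: χ² < 33.248 or χ² > 88.236
Decision: fail to reject H₀

Answer: χ² = 34.2983, fail to reject H₀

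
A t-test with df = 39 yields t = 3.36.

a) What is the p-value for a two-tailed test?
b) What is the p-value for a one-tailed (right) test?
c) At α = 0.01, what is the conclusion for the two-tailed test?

Using t-distribution with df = 39:
a) Two-tailed: p = 2×P(T > 3.36) = 0.0018
b) One-tailed: p = P(T > 3.36) = 0.0009
c) 0.0018 < 0.01, reject H₀

Answer: a) 0.0018, b) 0.0009, c) reject H₀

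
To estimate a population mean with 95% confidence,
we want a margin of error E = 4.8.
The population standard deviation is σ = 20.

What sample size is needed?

z_0.025 = 1.960
n = (z×σ/E)² = (1.960×20/4.8)²
n = 66.6944
Round up: n = 67

Answer: n = 67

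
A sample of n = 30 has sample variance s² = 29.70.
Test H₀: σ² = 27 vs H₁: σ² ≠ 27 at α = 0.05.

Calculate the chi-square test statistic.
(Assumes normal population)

df = n - 1 = 29
χ² = (n-1)s²/σ₀² = 29×29.70/27 = 31.9000
Critical values: χ²_{0.975,29} = 16.047, χ²_{0.025,29} = 45.722
Rejection region: χ² < 16.047 or χ² > 45.722
Decision: fail to reject H₀

Answer: χ² = 31.9000, fail to reject H₀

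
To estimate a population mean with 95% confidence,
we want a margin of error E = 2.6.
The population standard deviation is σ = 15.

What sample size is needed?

Answer: n = 128

Derivation:
z_0.025 = 1.960
n = (z×σ/E)² = (1.960×15/2.6)²
n = 127.8639
Round up: n = 128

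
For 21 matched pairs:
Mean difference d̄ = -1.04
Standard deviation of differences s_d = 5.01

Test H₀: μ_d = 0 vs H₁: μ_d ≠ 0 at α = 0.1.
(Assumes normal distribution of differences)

df = n - 1 = 20
SE = s_d/√n = 5.01/√21 = 1.0933
t = d̄/SE = -1.04/1.0933 = -0.9512
Critical value: t_{0.05,20} = ±1.725
p-value ≈ 0.3529
Decision: fail to reject H₀

Answer: t = -0.9512, fail to reject H₀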